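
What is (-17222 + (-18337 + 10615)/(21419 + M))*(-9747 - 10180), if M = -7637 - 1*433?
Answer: 4581300993400/13349 ≈ 3.4319e+8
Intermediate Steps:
M = -8070 (M = -7637 - 433 = -8070)
(-17222 + (-18337 + 10615)/(21419 + M))*(-9747 - 10180) = (-17222 + (-18337 + 10615)/(21419 - 8070))*(-9747 - 10180) = (-17222 - 7722/13349)*(-19927) = -229904200/13349*(-19927) = 4581300993400/13349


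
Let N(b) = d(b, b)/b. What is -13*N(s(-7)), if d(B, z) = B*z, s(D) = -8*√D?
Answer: 104*I*√7 ≈ 275.16*I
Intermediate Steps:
N(b) = b (N(b) = (b*b)/b = b²/b = b)
-13*N(s(-7)) = -(-104)*√(-7) = -(-104)*I*√7 = 104*I*√7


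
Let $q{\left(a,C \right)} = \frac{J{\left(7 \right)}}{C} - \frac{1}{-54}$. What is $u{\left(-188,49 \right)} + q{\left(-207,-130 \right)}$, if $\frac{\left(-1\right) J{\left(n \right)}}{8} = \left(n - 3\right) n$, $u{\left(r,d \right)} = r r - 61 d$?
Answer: $\frac{113572163}{3510} \approx 32357.0$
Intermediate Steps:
$u{\left(r,d \right)} = r^{2} - 61 d$
$J{\left(n \right)} = - 8 n \left(-3 + n\right)$ ($J{\left(n \right)} = - 8 \left(n - 3\right) n = - 8 \left(-3 + n\right) n = - 8 n \left(-3 + n\right)$)
$q{\left(a,C \right)} = \frac{1}{54} - \frac{224}{C}$ ($q{\left(a,C \right)} = \frac{8 \cdot 7 \left(3 - 7\right)}{C} - \frac{1}{-54} = \frac{8 \cdot 7 \left(3 - 7\right)}{C} - - \frac{1}{54} = \frac{8 \cdot 7 \left(-4\right)}{C} + \frac{1}{54} = - \frac{224}{C} + \frac{1}{54} = \frac{1}{54} - \frac{224}{C}$)
$u{\left(-188,49 \right)} + q{\left(-207,-130 \right)} = \left(\left(-188\right)^{2} - 2989\right) + \frac{-12096 - 130}{54 \left(-130\right)} = \left(35344 - 2989\right) + \frac{1}{54} \left(- \frac{1}{130}\right) \left(-12226\right) = 32355 + \frac{6113}{3510} = \frac{113572163}{3510}$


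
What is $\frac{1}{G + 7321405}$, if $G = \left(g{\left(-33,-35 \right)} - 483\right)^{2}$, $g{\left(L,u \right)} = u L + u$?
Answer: $\frac{1}{7727174} \approx 1.2941 \cdot 10^{-7}$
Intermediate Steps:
$g{\left(L,u \right)} = u + L u$ ($g{\left(L,u \right)} = L u + u = u + L u$)
$G = 405769$ ($G = \left(- 35 \left(1 - 33\right) - 483\right)^{2} = \left(\left(-35\right) \left(-32\right) - 483\right)^{2} = \left(1120 - 483\right)^{2} = 637^{2} = 405769$)
$\frac{1}{G + 7321405} = \frac{1}{405769 + 7321405} = \frac{1}{7727174}$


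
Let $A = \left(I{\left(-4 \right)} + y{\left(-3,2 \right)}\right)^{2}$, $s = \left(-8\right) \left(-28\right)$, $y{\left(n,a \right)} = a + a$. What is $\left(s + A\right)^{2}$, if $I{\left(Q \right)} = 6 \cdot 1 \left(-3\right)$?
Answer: $176400$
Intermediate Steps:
$y{\left(n,a \right)} = 2 a$
$I{\left(Q \right)} = -18$ ($I{\left(Q \right)} = 6 \left(-3\right) = -18$)
$s = 224$
$A = 196$ ($A = \left(-18 + 2 \cdot 2\right)^{2} = \left(-18 + 4\right)^{2} = \left(-14\right)^{2} = 196$)
$\left(s + A\right)^{2} = \left(224 + 196\right)^{2} = 420^{2} = 176400$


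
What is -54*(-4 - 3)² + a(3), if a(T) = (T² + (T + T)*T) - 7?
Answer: -2626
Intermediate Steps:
a(T) = -7 + 3*T² (a(T) = (T² + (2*T)*T) - 7 = (T² + 2*T²) - 7 = 3*T² - 7 = -7 + 3*T²)
-54*(-4 - 3)² + a(3) = -54*(-4 - 3)² + (-7 + 3*3²) = -54*(-7)² + (-7 + 3*9) = -54*49 + (-7 + 27) = -2646 + 20 = -2626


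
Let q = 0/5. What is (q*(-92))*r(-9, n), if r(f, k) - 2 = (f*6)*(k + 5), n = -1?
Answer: 0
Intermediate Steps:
q = 0 (q = 0*(⅕) = 0)
r(f, k) = 2 + 6*f*(5 + k) (r(f, k) = 2 + (f*6)*(k + 5) = 2 + (6*f)*(5 + k) = 2 + 6*f*(5 + k))
(q*(-92))*r(-9, n) = (0*(-92))*(2 + 30*(-9) + 6*(-9)*(-1)) = 0*(2 - 270 + 54) = 0*(-214) = 0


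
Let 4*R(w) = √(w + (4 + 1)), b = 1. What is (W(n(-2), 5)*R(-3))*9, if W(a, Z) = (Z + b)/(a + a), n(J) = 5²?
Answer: 27*√2/100 ≈ 0.38184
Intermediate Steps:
n(J) = 25
R(w) = √(5 + w)/4 (R(w) = √(w + (4 + 1))/4 = √(w + 5)/4 = √(5 + w)/4)
W(a, Z) = (1 + Z)/(2*a) (W(a, Z) = (Z + 1)/(a + a) = (1 + Z)/((2*a)) = (1 + Z)*(1/(2*a)) = (1 + Z)/(2*a))
(W(n(-2), 5)*R(-3))*9 = (((½)*(1 + 5)/25)*(√(5 - 3)/4))*9 = (((½)*(1/25)*6)*(√2/4))*9 = (3*(√2/4)/25)*9 = (3*√2/100)*9 = 27*√2/100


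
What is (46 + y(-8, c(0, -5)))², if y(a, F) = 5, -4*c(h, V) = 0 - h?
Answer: 2601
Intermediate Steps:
c(h, V) = h/4 (c(h, V) = -(0 - h)/4 = -(-1)*h/4 = h/4)
(46 + y(-8, c(0, -5)))² = (46 + 5)² = 51² = 2601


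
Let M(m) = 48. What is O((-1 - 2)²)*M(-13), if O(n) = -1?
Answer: -48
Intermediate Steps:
O((-1 - 2)²)*M(-13) = -1*48 = -48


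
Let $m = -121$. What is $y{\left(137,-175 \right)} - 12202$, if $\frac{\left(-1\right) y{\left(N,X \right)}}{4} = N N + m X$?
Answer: $-171978$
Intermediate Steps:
$y{\left(N,X \right)} = - 4 N^{2} + 484 X$ ($y{\left(N,X \right)} = - 4 \left(N N - 121 X\right) = - 4 \left(N^{2} - 121 X\right) = - 4 N^{2} + 484 X$)
$y{\left(137,-175 \right)} - 12202 = \left(- 4 \cdot 137^{2} + 484 \left(-175\right)\right) - 12202 = \left(\left(-4\right) 18769 - 84700\right) - 12202 = \left(-75076 - 84700\right) - 12202 = -159776 - 12202 = -171978$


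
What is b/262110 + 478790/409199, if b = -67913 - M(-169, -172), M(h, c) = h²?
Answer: 14336430429/17875858315 ≈ 0.80200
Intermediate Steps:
b = -96474 (b = -67913 - 1*(-169)² = -67913 - 1*28561 = -67913 - 28561 = -96474)
b/262110 + 478790/409199 = -96474/262110 + 478790/409199 = -96474*1/262110 + 478790*(1/409199) = -16079/43685 + 478790/409199 = 14336430429/17875858315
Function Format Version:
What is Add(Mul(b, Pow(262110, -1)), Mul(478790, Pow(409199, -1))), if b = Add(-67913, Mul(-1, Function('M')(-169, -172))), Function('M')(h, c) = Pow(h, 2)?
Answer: Rational(14336430429, 17875858315) ≈ 0.80200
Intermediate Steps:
b = -96474 (b = Add(-67913, Mul(-1, Pow(-169, 2))) = Add(-67913, Mul(-1, 28561)) = Add(-67913, -28561) = -96474)
Add(Mul(b, Pow(262110, -1)), Mul(478790, Pow(409199, -1))) = Add(Mul(-96474, Pow(262110, -1)), Mul(478790, Pow(409199, -1))) = Add(Mul(-96474, Rational(1, 262110)), Mul(478790, Rational(1, 409199))) = Add(Rational(-16079, 43685), Rational(478790, 409199)) = Rational(14336430429, 17875858315)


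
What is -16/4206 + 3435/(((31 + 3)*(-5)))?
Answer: -1445033/71502 ≈ -20.210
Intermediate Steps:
-16/4206 + 3435/(((31 + 3)*(-5))) = -16*1/4206 + 3435/((34*(-5))) = -8/2103 + 3435/(-170) = -8/2103 + 3435*(-1/170) = -8/2103 - 687/34 = -1445033/71502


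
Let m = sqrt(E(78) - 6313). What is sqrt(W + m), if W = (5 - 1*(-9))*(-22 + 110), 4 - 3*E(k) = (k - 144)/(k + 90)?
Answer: sqrt(241472 + 14*I*sqrt(1237061))/14 ≈ 35.118 + 1.1311*I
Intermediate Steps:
E(k) = 4/3 - (-144 + k)/(3*(90 + k)) (E(k) = 4/3 - (k - 144)/(3*(k + 90)) = 4/3 - (-144 + k)/(3*(90 + k)))
W = 1232 (W = (5 + 9)*88 = 14*88 = 1232)
m = I*sqrt(1237061)/14 (m = sqrt((168 + 78)/(90 + 78) - 6313) = sqrt(246/168 - 6313) = sqrt((1/168)*246 - 6313) = sqrt(41/28 - 6313) = sqrt(-176723/28) = I*sqrt(1237061)/14 ≈ 79.445*I)
sqrt(W + m) = sqrt(1232 + I*sqrt(1237061)/14)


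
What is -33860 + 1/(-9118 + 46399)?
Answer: -1262334659/37281 ≈ -33860.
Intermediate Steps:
-33860 + 1/(-9118 + 46399) = -33860 + 1/37281 = -1262334659/37281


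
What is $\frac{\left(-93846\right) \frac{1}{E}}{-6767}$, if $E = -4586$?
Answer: $- \frac{46923}{15516731} \approx -0.003024$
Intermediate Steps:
$\frac{\left(-93846\right) \frac{1}{E}}{-6767} = \frac{\left(-93846\right) \frac{1}{-4586}}{-6767} = \left(-93846\right) \left(- \frac{1}{4586}\right) \left(- \frac{1}{6767}\right) = \frac{46923}{2293} \left(- \frac{1}{6767}\right) = - \frac{46923}{15516731}$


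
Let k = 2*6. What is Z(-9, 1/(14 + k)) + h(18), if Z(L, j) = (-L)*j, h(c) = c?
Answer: 477/26 ≈ 18.346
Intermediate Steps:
k = 12
Z(L, j) = -L*j
Z(-9, 1/(14 + k)) + h(18) = -1*(-9)/(14 + 12) + 18 = -1*(-9)/26 + 18 = -1*(-9)*1/26 + 18 = 9/26 + 18 = 477/26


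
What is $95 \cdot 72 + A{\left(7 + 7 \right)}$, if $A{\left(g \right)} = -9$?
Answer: $6831$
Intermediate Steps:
$95 \cdot 72 + A{\left(7 + 7 \right)} = 95 \cdot 72 - 9 = 6840 - 9 = 6831$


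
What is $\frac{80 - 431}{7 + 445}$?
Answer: $- \frac{351}{452} \approx -0.77655$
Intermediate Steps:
$\frac{80 - 431}{7 + 445} = - \frac{351}{452}$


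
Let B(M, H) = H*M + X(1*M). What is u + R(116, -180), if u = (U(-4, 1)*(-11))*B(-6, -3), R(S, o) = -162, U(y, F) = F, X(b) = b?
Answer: -294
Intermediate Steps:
B(M, H) = M + H*M (B(M, H) = H*M + 1*M = H*M + M = M + H*M)
u = -132 (u = (1*(-11))*(-6*(1 - 3)) = -(-66)*(-2) = -11*12 = -132)
u + R(116, -180) = -132 - 162 = -294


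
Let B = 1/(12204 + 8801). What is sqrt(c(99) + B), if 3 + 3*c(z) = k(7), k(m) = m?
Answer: sqrt(5294709345)/63015 ≈ 1.1547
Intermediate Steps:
B = 1/21005 ≈ 4.7608e-5
c(z) = 4/3 (c(z) = -1 + (1/3)*7 = -1 + 7/3 = 4/3)
sqrt(c(99) + B) = sqrt(4/3 + 1/21005) = sqrt(84023/63015) = sqrt(5294709345)/63015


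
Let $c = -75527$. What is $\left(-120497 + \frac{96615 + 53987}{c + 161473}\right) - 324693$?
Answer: $- \frac{19131074569}{42973} \approx -4.4519 \cdot 10^{5}$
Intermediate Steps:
$\left(-120497 + \frac{96615 + 53987}{c + 161473}\right) - 324693 = \left(-120497 + \frac{96615 + 53987}{-75527 + 161473}\right) - 324693 = \left(-120497 + \frac{150602}{85946}\right) - 324693 = \left(-120497 + 150602 \cdot \frac{1}{85946}\right) - 324693 = \left(-120497 + \frac{75301}{42973}\right) - 324693 = - \frac{5178042280}{42973} - 324693 = - \frac{19131074569}{42973}$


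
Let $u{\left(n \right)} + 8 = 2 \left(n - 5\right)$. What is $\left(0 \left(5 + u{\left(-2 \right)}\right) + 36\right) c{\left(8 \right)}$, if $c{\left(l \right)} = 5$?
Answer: $180$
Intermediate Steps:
$u{\left(n \right)} = -18 + 2 n$ ($u{\left(n \right)} = -8 + 2 \left(n - 5\right) = -8 + 2 \left(-5 + n\right) = -8 + \left(-10 + 2 n\right) = -18 + 2 n$)
$\left(0 \left(5 + u{\left(-2 \right)}\right) + 36\right) c{\left(8 \right)} = \left(0 \left(5 + \left(-18 + 2 \left(-2\right)\right)\right) + 36\right) 5 = \left(0 \left(5 - 22\right) + 36\right) 5 = \left(0 \left(-17\right) + 36\right) 5 = \left(0 + 36\right) 5 = 36 \cdot 5 = 180$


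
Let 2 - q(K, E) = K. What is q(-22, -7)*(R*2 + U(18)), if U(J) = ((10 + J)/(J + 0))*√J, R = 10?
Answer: 480 + 112*√2 ≈ 638.39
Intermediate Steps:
U(J) = (10 + J)/√J (U(J) = ((10 + J)/J)*√J = (10 + J)/√J)
q(K, E) = 2 - K
q(-22, -7)*(R*2 + U(18)) = (2 - 1*(-22))*(10*2 + (10 + 18)/√18) = (2 + 22)*(20 + (√2/6)*28) = 24*(20 + 14*√2/3) = 480 + 112*√2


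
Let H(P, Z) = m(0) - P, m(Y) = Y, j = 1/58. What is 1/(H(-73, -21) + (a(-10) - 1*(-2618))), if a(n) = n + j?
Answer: 58/155499 ≈ 0.00037299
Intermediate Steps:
j = 1/58 ≈ 0.017241
a(n) = 1/58 + n (a(n) = n + 1/58 = 1/58 + n)
H(P, Z) = -P (H(P, Z) = 0 - P = -P)
1/(H(-73, -21) + (a(-10) - 1*(-2618))) = 1/(-1*(-73) + ((1/58 - 10) - 1*(-2618))) = 1/(73 + (-579/58 + 2618)) = 1/(73 + 151265/58) = 1/(155499/58) = 58/155499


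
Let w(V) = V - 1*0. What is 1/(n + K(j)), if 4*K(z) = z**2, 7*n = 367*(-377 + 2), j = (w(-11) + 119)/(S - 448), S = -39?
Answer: -1660183/32640363213 ≈ -5.0863e-5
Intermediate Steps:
w(V) = V (w(V) = V + 0 = V)
j = -108/487 (j = (-11 + 119)/(-39 - 448) = 108/(-487) = 108*(-1/487) = -108/487 ≈ -0.22177)
n = -137625/7 (n = (367*(-377 + 2))/7 = (367*(-375))/7 = (1/7)*(-137625) = -137625/7 ≈ -19661.)
K(z) = z**2/4
1/(n + K(j)) = 1/(-137625/7 + (-108/487)**2/4) = 1/(-137625/7 + (1/4)*(11664/237169)) = 1/(-137625/7 + 2916/237169) = 1/(-32640363213/1660183) = -1660183/32640363213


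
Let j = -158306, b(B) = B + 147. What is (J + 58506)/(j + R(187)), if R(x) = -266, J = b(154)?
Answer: -58807/158572 ≈ -0.37085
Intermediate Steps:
b(B) = 147 + B
J = 301 (J = 147 + 154 = 301)
(J + 58506)/(j + R(187)) = (301 + 58506)/(-158306 - 266) = 58807/(-158572) = 58807*(-1/158572) = -58807/158572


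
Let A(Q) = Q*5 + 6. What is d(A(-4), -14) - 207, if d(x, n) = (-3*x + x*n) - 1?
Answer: 30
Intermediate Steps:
A(Q) = 6 + 5*Q (A(Q) = 5*Q + 6 = 6 + 5*Q)
d(x, n) = -1 - 3*x + n*x (d(x, n) = (-3*x + n*x) - 1 = -1 - 3*x + n*x)
d(A(-4), -14) - 207 = (-1 - 3*(6 + 5*(-4)) - 14*(6 + 5*(-4))) - 207 = (-1 - 3*(6 - 20) - 14*(6 - 20)) - 207 = (-1 - 3*(-14) - 14*(-14)) - 207 = (-1 + 42 + 196) - 207 = 237 - 207 = 30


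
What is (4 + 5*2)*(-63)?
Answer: -882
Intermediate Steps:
(4 + 5*2)*(-63) = (4 + 10)*(-63) = 14*(-63) = -882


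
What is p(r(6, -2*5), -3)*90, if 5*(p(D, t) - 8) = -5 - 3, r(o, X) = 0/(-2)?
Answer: 576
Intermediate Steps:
r(o, X) = 0 (r(o, X) = 0*(-½) = 0)
p(D, t) = 32/5 (p(D, t) = 8 + (-5 - 3)/5 = 8 + (⅕)*(-8) = 8 - 8/5 = 32/5)
p(r(6, -2*5), -3)*90 = (32/5)*90 = 576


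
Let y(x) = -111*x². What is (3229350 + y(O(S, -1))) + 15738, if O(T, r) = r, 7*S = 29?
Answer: 3244977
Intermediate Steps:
S = 29/7 (S = (⅐)*29 = 29/7 ≈ 4.1429)
(3229350 + y(O(S, -1))) + 15738 = (3229350 - 111*(-1)²) + 15738 = (3229350 - 111*1) + 15738 = (3229350 - 111) + 15738 = 3229239 + 15738 = 3244977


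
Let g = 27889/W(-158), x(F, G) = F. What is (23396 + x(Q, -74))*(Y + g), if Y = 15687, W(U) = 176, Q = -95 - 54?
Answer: 64831256847/176 ≈ 3.6836e+8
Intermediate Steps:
Q = -149
g = 27889/176 ≈ 158.46
(23396 + x(Q, -74))*(Y + g) = (23396 - 149)*(15687 + 27889/176) = 23247*(2788801/176) = 64831256847/176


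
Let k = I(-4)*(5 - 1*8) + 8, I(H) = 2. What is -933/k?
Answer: -933/2 ≈ -466.50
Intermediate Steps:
k = 2 (k = 2*(5 - 1*8) + 8 = 2*(5 - 8) + 8 = 2*(-3) + 8 = -6 + 8 = 2)
-933/k = -933/2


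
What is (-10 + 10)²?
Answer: 0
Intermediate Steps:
(-10 + 10)² = 0² = 0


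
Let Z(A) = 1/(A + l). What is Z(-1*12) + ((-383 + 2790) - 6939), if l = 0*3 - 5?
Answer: -77045/17 ≈ -4532.1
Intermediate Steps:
l = -5 (l = 0 - 5 = -5)
Z(A) = 1/(-5 + A) (Z(A) = 1/(A - 5) = 1/(-5 + A))
Z(-1*12) + ((-383 + 2790) - 6939) = 1/(-5 - 1*12) + ((-383 + 2790) - 6939) = 1/(-5 - 12) + (2407 - 6939) = 1/(-17) - 4532 = -1/17 - 4532 = -77045/17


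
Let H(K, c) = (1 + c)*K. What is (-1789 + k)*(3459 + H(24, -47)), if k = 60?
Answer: -4071795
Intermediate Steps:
H(K, c) = K*(1 + c)
(-1789 + k)*(3459 + H(24, -47)) = (-1789 + 60)*(3459 + 24*(1 - 47)) = -1729*(3459 + 24*(-46)) = -1729*(3459 - 1104) = -1729*2355 = -4071795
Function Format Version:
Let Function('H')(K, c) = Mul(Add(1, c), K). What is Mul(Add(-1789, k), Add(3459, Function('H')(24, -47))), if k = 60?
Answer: -4071795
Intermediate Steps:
Function('H')(K, c) = Mul(K, Add(1, c))
Mul(Add(-1789, k), Add(3459, Function('H')(24, -47))) = Mul(Add(-1789, 60), Add(3459, Mul(24, Add(1, -47)))) = Mul(-1729, Add(3459, Mul(24, -46))) = Mul(-1729, Add(3459, -1104)) = Mul(-1729, 2355) = -4071795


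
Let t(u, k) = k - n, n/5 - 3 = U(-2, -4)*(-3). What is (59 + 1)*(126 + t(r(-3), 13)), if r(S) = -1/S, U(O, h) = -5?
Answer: 2940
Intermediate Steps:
n = 90 (n = 15 + 5*(-5*(-3)) = 15 + 5*15 = 15 + 75 = 90)
t(u, k) = -90 + k (t(u, k) = k - 1*90 = k - 90 = -90 + k)
(59 + 1)*(126 + t(r(-3), 13)) = (59 + 1)*(126 + (-90 + 13)) = 60*(126 - 77) = 60*49 = 2940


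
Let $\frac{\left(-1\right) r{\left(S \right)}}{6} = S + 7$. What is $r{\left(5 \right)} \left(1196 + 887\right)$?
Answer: $-149976$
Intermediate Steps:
$r{\left(S \right)} = -42 - 6 S$ ($r{\left(S \right)} = - 6 \left(S + 7\right) = - 6 \left(7 + S\right) = -42 - 6 S$)
$r{\left(5 \right)} \left(1196 + 887\right) = \left(-42 - 30\right) \left(1196 + 887\right) = \left(-42 - 30\right) 2083 = \left(-72\right) 2083 = -149976$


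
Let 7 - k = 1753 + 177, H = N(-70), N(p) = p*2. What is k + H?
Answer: -2063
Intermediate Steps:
N(p) = 2*p
H = -140 (H = 2*(-70) = -140)
k = -1923 (k = 7 - (1753 + 177) = 7 - 1*1930 = 7 - 1930 = -1923)
k + H = -1923 - 140 = -2063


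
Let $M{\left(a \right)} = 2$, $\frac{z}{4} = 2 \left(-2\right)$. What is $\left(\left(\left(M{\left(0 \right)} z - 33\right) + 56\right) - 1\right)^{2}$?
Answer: $100$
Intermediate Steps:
$z = -16$ ($z = 4 \cdot 2 \left(-2\right) = 4 \left(-4\right) = -16$)
$\left(\left(\left(M{\left(0 \right)} z - 33\right) + 56\right) - 1\right)^{2} = \left(\left(\left(2 \left(-16\right) - 33\right) + 56\right) - 1\right)^{2} = \left(\left(\left(-32 - 33\right) + 56\right) - 1\right)^{2} = \left(\left(-65 + 56\right) - 1\right)^{2} = \left(-9 - 1\right)^{2} = \left(-10\right)^{2} = 100$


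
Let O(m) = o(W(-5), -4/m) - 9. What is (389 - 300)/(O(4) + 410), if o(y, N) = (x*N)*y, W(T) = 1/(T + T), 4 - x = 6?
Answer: 445/2004 ≈ 0.22206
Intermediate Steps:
x = -2 (x = 4 - 1*6 = 4 - 6 = -2)
W(T) = 1/(2*T)
o(y, N) = -2*N*y (o(y, N) = (-2*N)*y = -2*N*y)
O(m) = -9 - 4/(5*m) (O(m) = -2*(-4/m)*(½)/(-5) - 9 = -2*(-4/m)*(½)*(-⅕) - 9 = -2*(-4/m)*(-⅒) - 9 = -4/(5*m) - 9 = -9 - 4/(5*m))
(389 - 300)/(O(4) + 410) = (389 - 300)/((-9 - ⅘/4) + 410) = 89/((-9 - ⅘*¼) + 410) = 89/((-9 - ⅕) + 410) = 89/(-46/5 + 410) = 89/(2004/5) = 89*(5/2004) = 445/2004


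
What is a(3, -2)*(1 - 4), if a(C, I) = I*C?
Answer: 18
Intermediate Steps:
a(C, I) = C*I
a(3, -2)*(1 - 4) = (3*(-2))*(1 - 4) = -6*(-3) = 18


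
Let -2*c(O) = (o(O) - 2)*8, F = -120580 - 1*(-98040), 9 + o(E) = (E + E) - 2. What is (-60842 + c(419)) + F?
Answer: -86682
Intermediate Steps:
o(E) = -11 + 2*E (o(E) = -9 + ((E + E) - 2) = -9 + (2*E - 2) = -9 + (-2 + 2*E) = -11 + 2*E)
F = -22540 (F = -120580 + 98040 = -22540)
c(O) = 52 - 8*O (c(O) = -((-11 + 2*O) - 2)*8/2 = -(-13 + 2*O)*8/2 = -(-104 + 16*O)/2 = 52 - 8*O)
(-60842 + c(419)) + F = (-60842 + (52 - 8*419)) - 22540 = (-60842 + (52 - 3352)) - 22540 = (-60842 - 3300) - 22540 = -64142 - 22540 = -86682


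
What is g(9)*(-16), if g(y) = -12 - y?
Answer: 336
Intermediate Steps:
g(9)*(-16) = (-12 - 1*9)*(-16) = (-12 - 9)*(-16) = -21*(-16) = 336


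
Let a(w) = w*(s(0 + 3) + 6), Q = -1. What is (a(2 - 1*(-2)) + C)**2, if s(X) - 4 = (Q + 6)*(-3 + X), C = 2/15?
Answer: 362404/225 ≈ 1610.7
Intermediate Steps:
C = 2/15 (C = 2*(1/15) = 2/15 ≈ 0.13333)
s(X) = -11 + 5*X (s(X) = 4 + (-1 + 6)*(-3 + X) = 4 + 5*(-3 + X) = 4 + (-15 + 5*X) = -11 + 5*X)
a(w) = 10*w (a(w) = w*((-11 + 5*(0 + 3)) + 6) = w*((-11 + 5*3) + 6) = w*((-11 + 15) + 6) = w*(4 + 6) = w*10 = 10*w)
(a(2 - 1*(-2)) + C)**2 = (10*(2 - 1*(-2)) + 2/15)**2 = (10*(2 + 2) + 2/15)**2 = (10*4 + 2/15)**2 = (40 + 2/15)**2 = (602/15)**2 = 362404/225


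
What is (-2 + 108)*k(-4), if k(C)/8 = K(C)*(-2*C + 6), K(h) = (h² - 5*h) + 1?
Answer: 439264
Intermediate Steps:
K(h) = 1 + h² - 5*h
k(C) = 8*(6 - 2*C)*(1 + C² - 5*C) (k(C) = 8*((1 + C² - 5*C)*(-2*C + 6)) = 8*((1 + C² - 5*C)*(6 - 2*C)) = 8*((6 - 2*C)*(1 + C² - 5*C)) = 8*(6 - 2*C)*(1 + C² - 5*C))
(-2 + 108)*k(-4) = (-2 + 108)*(-16*(-3 - 4)*(1 + (-4)² - 5*(-4))) = 106*(-16*(-7)*(1 + 16 + 20)) = 106*(-16*(-7)*37) = 106*4144 = 439264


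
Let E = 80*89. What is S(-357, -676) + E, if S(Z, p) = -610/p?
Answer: 2406865/338 ≈ 7120.9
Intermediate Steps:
E = 7120
S(-357, -676) + E = -610/(-676) + 7120 = -610*(-1/676) + 7120 = 305/338 + 7120 = 2406865/338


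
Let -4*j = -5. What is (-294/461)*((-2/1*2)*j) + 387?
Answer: 179877/461 ≈ 390.19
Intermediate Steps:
j = 5/4 (j = -¼*(-5) = 5/4 ≈ 1.2500)
(-294/461)*((-2/1*2)*j) + 387 = (-294/461)*((-2/1*2)*(5/4)) + 387 = (-294*1/461)*((-2*1*2)*(5/4)) + 387 = -294*(-2*2)*5/(461*4) + 387 = -(-1176)*5/(461*4) + 387 = -294/461*(-5) + 387 = 1470/461 + 387 = 179877/461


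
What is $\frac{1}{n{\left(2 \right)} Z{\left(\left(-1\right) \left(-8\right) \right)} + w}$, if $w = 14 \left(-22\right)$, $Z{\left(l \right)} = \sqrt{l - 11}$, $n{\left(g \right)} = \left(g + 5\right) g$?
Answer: $- \frac{11}{3409} - \frac{i \sqrt{3}}{6818} \approx -0.0032268 - 0.00025404 i$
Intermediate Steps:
$n{\left(g \right)} = g \left(5 + g\right)$ ($n{\left(g \right)} = \left(5 + g\right) g = g \left(5 + g\right)$)
$Z{\left(l \right)} = \sqrt{-11 + l}$
$w = -308$
$\frac{1}{n{\left(2 \right)} Z{\left(\left(-1\right) \left(-8\right) \right)} + w} = \frac{1}{2 \left(5 + 2\right) \sqrt{-11 - -8} - 308} = \frac{1}{2 \cdot 7 \sqrt{-11 + 8} - 308} = \frac{1}{14 \sqrt{-3} - 308} = \frac{1}{14 i \sqrt{3} - 308} = \frac{1}{-308 + 14 i \sqrt{3}}$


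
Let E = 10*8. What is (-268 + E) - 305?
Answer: -493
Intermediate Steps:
E = 80
(-268 + E) - 305 = (-268 + 80) - 305 = -188 - 305 = -493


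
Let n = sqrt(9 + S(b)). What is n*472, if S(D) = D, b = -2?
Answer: 472*sqrt(7) ≈ 1248.8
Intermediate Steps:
n = sqrt(7) (n = sqrt(9 - 2) = sqrt(7) ≈ 2.6458)
n*472 = sqrt(7)*472 = 472*sqrt(7)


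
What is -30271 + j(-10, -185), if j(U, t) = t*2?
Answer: -30641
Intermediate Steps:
j(U, t) = 2*t
-30271 + j(-10, -185) = -30271 + 2*(-185) = -30271 - 370 = -30641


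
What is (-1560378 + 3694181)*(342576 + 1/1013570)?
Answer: 740909226712018763/1013570 ≈ 7.3099e+11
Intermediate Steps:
(-1560378 + 3694181)*(342576 + 1/1013570) = 2133803*(342576 + 1/1013570) = 2133803*(347224756321/1013570) = 740909226712018763/1013570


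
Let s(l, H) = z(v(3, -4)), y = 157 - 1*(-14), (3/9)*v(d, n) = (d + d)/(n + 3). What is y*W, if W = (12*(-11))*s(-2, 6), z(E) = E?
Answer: 406296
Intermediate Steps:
v(d, n) = 6*d/(3 + n) (v(d, n) = 3*((d + d)/(n + 3)) = 3*((2*d)/(3 + n)) = 3*(2*d/(3 + n)) = 6*d/(3 + n))
y = 171 (y = 157 + 14 = 171)
s(l, H) = -18 (s(l, H) = 6*3/(3 - 4) = 6*3/(-1) = 6*3*(-1) = -18)
W = 2376 (W = (12*(-11))*(-18) = -132*(-18) = 2376)
y*W = 171*2376 = 406296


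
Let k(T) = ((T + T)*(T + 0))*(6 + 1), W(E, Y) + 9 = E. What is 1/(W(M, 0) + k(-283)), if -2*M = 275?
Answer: 2/2242199 ≈ 8.9198e-7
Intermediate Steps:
M = -275/2 (M = -½*275 = -275/2 ≈ -137.50)
W(E, Y) = -9 + E
k(T) = 14*T² (k(T) = ((2*T)*T)*7 = (2*T²)*7 = 14*T²)
1/(W(M, 0) + k(-283)) = 1/((-9 - 275/2) + 14*(-283)²) = 1/(-293/2 + 14*80089) = 1/(-293/2 + 1121246) = 1/(2242199/2) = 2/2242199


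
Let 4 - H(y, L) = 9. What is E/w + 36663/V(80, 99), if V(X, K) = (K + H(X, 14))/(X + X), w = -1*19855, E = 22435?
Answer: 11646890951/186637 ≈ 62404.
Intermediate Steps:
w = -19855
H(y, L) = -5 (H(y, L) = 4 - 1*9 = 4 - 9 = -5)
V(X, K) = (-5 + K)/(2*X) (V(X, K) = (K - 5)/(X + X) = (-5 + K)/((2*X)) = (-5 + K)*(1/(2*X)) = (-5 + K)/(2*X))
E/w + 36663/V(80, 99) = 22435/(-19855) + 36663/(((1/2)*(-5 + 99)/80)) = 22435*(-1/19855) + 36663/(((1/2)*(1/80)*94)) = -4487/3971 + 36663/(47/80) = -4487/3971 + 36663*(80/47) = -4487/3971 + 2933040/47 = 11646890951/186637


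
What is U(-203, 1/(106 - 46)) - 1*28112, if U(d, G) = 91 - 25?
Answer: -28046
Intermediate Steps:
U(d, G) = 66
U(-203, 1/(106 - 46)) - 1*28112 = 66 - 1*28112 = 66 - 28112 = -28046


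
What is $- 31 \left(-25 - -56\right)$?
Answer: $-961$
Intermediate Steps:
$- 31 \left(-25 - -56\right) = - 31 \left(-25 + 56\right) = \left(-31\right) 31 = -961$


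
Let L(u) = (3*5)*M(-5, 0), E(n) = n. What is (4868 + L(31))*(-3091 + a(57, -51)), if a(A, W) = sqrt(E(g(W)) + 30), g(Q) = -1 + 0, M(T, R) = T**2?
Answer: -16206113 + 5243*sqrt(29) ≈ -1.6178e+7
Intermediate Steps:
g(Q) = -1
L(u) = 375 (L(u) = (3*5)*(-5)**2 = 15*25 = 375)
a(A, W) = sqrt(29) (a(A, W) = sqrt(-1 + 30) = sqrt(29))
(4868 + L(31))*(-3091 + a(57, -51)) = (4868 + 375)*(-3091 + sqrt(29)) = 5243*(-3091 + sqrt(29)) = -16206113 + 5243*sqrt(29)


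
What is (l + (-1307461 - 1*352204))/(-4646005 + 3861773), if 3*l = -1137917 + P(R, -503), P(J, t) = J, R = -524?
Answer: 1529359/588174 ≈ 2.6002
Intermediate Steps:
l = -1138441/3 (l = (-1137917 - 524)/3 = (⅓)*(-1138441) = -1138441/3 ≈ -3.7948e+5)
(l + (-1307461 - 1*352204))/(-4646005 + 3861773) = (-1138441/3 + (-1307461 - 1*352204))/(-4646005 + 3861773) = (-1138441/3 + (-1307461 - 352204))/(-784232) = (-1138441/3 - 1659665)*(-1/784232) = -6117436/3*(-1/784232) = 1529359/588174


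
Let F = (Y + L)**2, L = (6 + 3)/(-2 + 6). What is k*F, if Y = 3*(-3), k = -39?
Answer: -28431/16 ≈ -1776.9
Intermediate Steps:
Y = -9
L = 9/4 ≈ 2.2500
F = 729/16 (F = (-9 + 9/4)**2 = (-27/4)**2 = 729/16 ≈ 45.563)
k*F = -39*729/16 = -28431/16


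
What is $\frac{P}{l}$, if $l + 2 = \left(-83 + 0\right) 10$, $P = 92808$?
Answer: $- \frac{11601}{104} \approx -111.55$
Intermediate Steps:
$l = -832$ ($l = -2 + \left(-83 + 0\right) 10 = -2 - 830 = -832$)
$\frac{P}{l} = \frac{92808}{-832} = 92808 \left(- \frac{1}{832}\right) = - \frac{11601}{104}$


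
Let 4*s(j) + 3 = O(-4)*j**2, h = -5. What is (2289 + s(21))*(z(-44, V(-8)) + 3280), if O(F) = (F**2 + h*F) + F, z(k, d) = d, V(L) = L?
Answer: 19030770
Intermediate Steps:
O(F) = F**2 - 4*F (O(F) = (F**2 - 5*F) + F = F**2 - 4*F)
s(j) = -3/4 + 8*j**2 (s(j) = -3/4 + ((-4*(-4 - 4))*j**2)/4 = -3/4 + ((-4*(-8))*j**2)/4 = -3/4 + (32*j**2)/4 = -3/4 + 8*j**2)
(2289 + s(21))*(z(-44, V(-8)) + 3280) = (2289 + (-3/4 + 8*21**2))*(-8 + 3280) = (2289 + (-3/4 + 8*441))*3272 = (2289 + (-3/4 + 3528))*3272 = (2289 + 14109/4)*3272 = (23265/4)*3272 = 19030770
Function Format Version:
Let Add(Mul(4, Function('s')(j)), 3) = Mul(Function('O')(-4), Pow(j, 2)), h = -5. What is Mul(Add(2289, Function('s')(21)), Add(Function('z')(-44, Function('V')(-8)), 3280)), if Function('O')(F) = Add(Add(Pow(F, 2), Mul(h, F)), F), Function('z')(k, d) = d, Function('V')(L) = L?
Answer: 19030770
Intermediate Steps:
Function('O')(F) = Add(Pow(F, 2), Mul(-4, F)) (Function('O')(F) = Add(Add(Pow(F, 2), Mul(-5, F)), F) = Add(Pow(F, 2), Mul(-4, F)))
Function('s')(j) = Add(Rational(-3, 4), Mul(8, Pow(j, 2))) (Function('s')(j) = Add(Rational(-3, 4), Mul(Rational(1, 4), Mul(Mul(-4, Add(-4, -4)), Pow(j, 2)))) = Add(Rational(-3, 4), Mul(Rational(1, 4), Mul(Mul(-4, -8), Pow(j, 2)))) = Add(Rational(-3, 4), Mul(Rational(1, 4), Mul(32, Pow(j, 2)))) = Add(Rational(-3, 4), Mul(8, Pow(j, 2))))
Mul(Add(2289, Function('s')(21)), Add(Function('z')(-44, Function('V')(-8)), 3280)) = Mul(Add(2289, Add(Rational(-3, 4), Mul(8, Pow(21, 2)))), Add(-8, 3280)) = Mul(Add(2289, Add(Rational(-3, 4), Mul(8, 441))), 3272) = Mul(Add(2289, Add(Rational(-3, 4), 3528)), 3272) = Mul(Add(2289, Rational(14109, 4)), 3272) = Mul(Rational(23265, 4), 3272) = 19030770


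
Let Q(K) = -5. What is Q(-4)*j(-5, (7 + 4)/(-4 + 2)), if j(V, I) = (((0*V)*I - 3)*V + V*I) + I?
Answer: -185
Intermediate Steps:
j(V, I) = I - 3*V + I*V (j(V, I) = ((0*I - 3)*V + I*V) + I = ((0 - 3)*V + I*V) + I = (-3*V + I*V) + I = I - 3*V + I*V)
Q(-4)*j(-5, (7 + 4)/(-4 + 2)) = -5*((7 + 4)/(-4 + 2) - 3*(-5) + ((7 + 4)/(-4 + 2))*(-5)) = -5*(11/(-2) + 15 + (11/(-2))*(-5)) = -5*(11*(-½) + 15 + (11*(-½))*(-5)) = -5*(-11/2 + 15 - 11/2*(-5)) = -5*(-11/2 + 15 + 55/2) = -5*37 = -185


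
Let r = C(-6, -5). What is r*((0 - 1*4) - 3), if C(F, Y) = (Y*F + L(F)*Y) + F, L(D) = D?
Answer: -378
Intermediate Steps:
C(F, Y) = F + 2*F*Y (C(F, Y) = (Y*F + F*Y) + F = (F*Y + F*Y) + F = 2*F*Y + F = F + 2*F*Y)
r = 54 (r = -6*(1 + 2*(-5)) = -6*(1 - 10) = -6*(-9) = 54)
r*((0 - 1*4) - 3) = 54*((0 - 1*4) - 3) = 54*((0 - 4) - 3) = 54*(-4 - 3) = 54*(-7) = -378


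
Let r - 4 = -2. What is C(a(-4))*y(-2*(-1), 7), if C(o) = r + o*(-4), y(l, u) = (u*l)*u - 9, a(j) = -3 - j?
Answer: -178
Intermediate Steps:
r = 2 (r = 4 - 2 = 2)
y(l, u) = -9 + l*u² (y(l, u) = (l*u)*u - 9 = l*u² - 9 = -9 + l*u²)
C(o) = 2 - 4*o (C(o) = 2 + o*(-4) = 2 - 4*o)
C(a(-4))*y(-2*(-1), 7) = (2 - 4*(-3 - 1*(-4)))*(-9 - 2*(-1)*7²) = (2 - 4*(-3 + 4))*(-9 + 2*49) = (2 - 4*1)*(-9 + 98) = (2 - 4)*89 = -2*89 = -178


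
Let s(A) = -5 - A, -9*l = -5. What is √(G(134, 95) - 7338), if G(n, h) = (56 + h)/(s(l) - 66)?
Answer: I*√761051991/322 ≈ 85.674*I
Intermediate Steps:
l = 5/9 (l = -⅑*(-5) = 5/9 ≈ 0.55556)
G(n, h) = -18/23 - 9*h/644 (G(n, h) = (56 + h)/((-5 - 1*5/9) - 66) = (56 + h)/((-5 - 5/9) - 66) = (56 + h)/(-50/9 - 66) = (56 + h)/(-644/9) = (56 + h)*(-9/644) = -18/23 - 9*h/644)
√(G(134, 95) - 7338) = √((-18/23 - 9/644*95) - 7338) = √((-18/23 - 855/644) - 7338) = √(-1359/644 - 7338) = √(-4727031/644) = I*√761051991/322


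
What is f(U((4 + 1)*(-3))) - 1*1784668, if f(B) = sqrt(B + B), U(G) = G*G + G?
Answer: -1784668 + 2*sqrt(105) ≈ -1.7846e+6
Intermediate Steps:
U(G) = G + G**2 (U(G) = G**2 + G = G + G**2)
f(B) = sqrt(2)*sqrt(B) (f(B) = sqrt(2*B) = sqrt(2)*sqrt(B))
f(U((4 + 1)*(-3))) - 1*1784668 = sqrt(2)*sqrt(((4 + 1)*(-3))*(1 + (4 + 1)*(-3))) - 1*1784668 = sqrt(2)*sqrt((5*(-3))*(1 + 5*(-3))) - 1784668 = sqrt(2)*sqrt(-15*(1 - 15)) - 1784668 = sqrt(2)*sqrt(-15*(-14)) - 1784668 = sqrt(2)*sqrt(210) - 1784668 = 2*sqrt(105) - 1784668 = -1784668 + 2*sqrt(105)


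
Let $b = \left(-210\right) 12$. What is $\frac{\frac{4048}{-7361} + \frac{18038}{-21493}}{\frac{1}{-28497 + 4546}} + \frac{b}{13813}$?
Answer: $\frac{72711010649203306}{2185354357049} \approx 33272.0$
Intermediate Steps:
$b = -2520$
$\frac{\frac{4048}{-7361} + \frac{18038}{-21493}}{\frac{1}{-28497 + 4546}} + \frac{b}{13813} = \frac{\frac{4048}{-7361} + \frac{18038}{-21493}}{\frac{1}{-28497 + 4546}} - \frac{2520}{13813} = \frac{4048 \left(- \frac{1}{7361}\right) + 18038 \left(- \frac{1}{21493}\right)}{\frac{1}{-23951}} - \frac{2520}{13813} = \frac{- \frac{4048}{7361} - \frac{18038}{21493}}{- \frac{1}{23951}} - \frac{2520}{13813} = \left(- \frac{219781382}{158209973}\right) \left(-23951\right) - \frac{2520}{13813} = \frac{5263983880282}{158209973} - \frac{2520}{13813} = \frac{72711010649203306}{2185354357049}$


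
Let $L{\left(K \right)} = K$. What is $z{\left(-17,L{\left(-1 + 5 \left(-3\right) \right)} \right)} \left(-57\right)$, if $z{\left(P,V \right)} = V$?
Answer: $912$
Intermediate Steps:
$z{\left(-17,L{\left(-1 + 5 \left(-3\right) \right)} \right)} \left(-57\right) = \left(-1 + 5 \left(-3\right)\right) \left(-57\right) = \left(-1 - 15\right) \left(-57\right) = \left(-16\right) \left(-57\right) = 912$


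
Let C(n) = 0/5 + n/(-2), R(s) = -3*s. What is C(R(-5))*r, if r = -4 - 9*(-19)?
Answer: -2505/2 ≈ -1252.5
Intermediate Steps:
r = 167 (r = -4 + 171 = 167)
C(n) = -n/2 (C(n) = 0*(⅕) + n*(-½) = 0 - n/2 = -n/2)
C(R(-5))*r = -(-3)*(-5)/2*167 = -½*15*167 = -15/2*167 = -2505/2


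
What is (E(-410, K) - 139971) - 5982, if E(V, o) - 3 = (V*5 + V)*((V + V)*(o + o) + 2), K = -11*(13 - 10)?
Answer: -133286070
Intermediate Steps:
K = -33 (K = -11*3 = -33)
E(V, o) = 3 + 6*V*(2 + 4*V*o) (E(V, o) = 3 + (V*5 + V)*((V + V)*(o + o) + 2) = 3 + (5*V + V)*((2*V)*(2*o) + 2) = 3 + (6*V)*(4*V*o + 2) = 3 + (6*V)*(2 + 4*V*o) = 3 + 6*V*(2 + 4*V*o))
(E(-410, K) - 139971) - 5982 = ((3 + 12*(-410) + 24*(-33)*(-410)²) - 139971) - 5982 = ((3 - 4920 + 24*(-33)*168100) - 139971) - 5982 = ((3 - 4920 - 133135200) - 139971) - 5982 = (-133140117 - 139971) - 5982 = -133280088 - 5982 = -133286070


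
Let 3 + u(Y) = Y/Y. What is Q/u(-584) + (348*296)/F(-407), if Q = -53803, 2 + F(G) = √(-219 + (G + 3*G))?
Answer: (-98410*I + 53803*√1847)/(2*(√1847 + 2*I)) ≈ 26790.0 - 2391.7*I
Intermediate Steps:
F(G) = -2 + √(-219 + 4*G) (F(G) = -2 + √(-219 + (G + 3*G)) = -2 + √(-219 + 4*G))
u(Y) = -2 (u(Y) = -3 + Y/Y = -3 + 1 = -2)
Q/u(-584) + (348*296)/F(-407) = -53803/(-2) + (348*296)/(-2 + √(-219 + 4*(-407))) = -53803*(-½) + 103008/(-2 + √(-219 - 1628)) = 53803/2 + 103008/(-2 + √(-1847)) = 53803/2 + 103008/(-2 + I*√1847)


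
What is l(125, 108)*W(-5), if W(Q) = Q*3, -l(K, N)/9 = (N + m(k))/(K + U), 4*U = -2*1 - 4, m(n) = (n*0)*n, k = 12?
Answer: 29160/247 ≈ 118.06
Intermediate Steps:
m(n) = 0 (m(n) = 0*n = 0)
U = -3/2 (U = (-2*1 - 4)/4 = (-2 - 4)/4 = (1/4)*(-6) = -3/2 ≈ -1.5000)
l(K, N) = -9*N/(-3/2 + K) (l(K, N) = -9*(N + 0)/(K - 3/2) = -9*N/(-3/2 + K))
W(Q) = 3*Q
l(125, 108)*W(-5) = (-18*108/(-3 + 2*125))*(3*(-5)) = -18*108/(-3 + 250)*(-15) = -18*108/247*(-15) = -18*108*1/247*(-15) = -1944/247*(-15) = 29160/247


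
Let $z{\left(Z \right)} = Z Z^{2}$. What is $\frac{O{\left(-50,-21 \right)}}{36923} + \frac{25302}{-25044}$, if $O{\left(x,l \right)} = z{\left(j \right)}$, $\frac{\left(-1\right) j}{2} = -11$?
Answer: $- \frac{111259539}{154116602} \approx -0.72192$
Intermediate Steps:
$j = 22$ ($j = \left(-2\right) \left(-11\right) = 22$)
$z{\left(Z \right)} = Z^{3}$
$O{\left(x,l \right)} = 10648$ ($O{\left(x,l \right)} = 22^{3} = 10648$)
$\frac{O{\left(-50,-21 \right)}}{36923} + \frac{25302}{-25044} = \frac{10648}{36923} + \frac{25302}{-25044} = 10648 \cdot \frac{1}{36923} + 25302 \left(- \frac{1}{25044}\right) = \frac{10648}{36923} - \frac{4217}{4174} = - \frac{111259539}{154116602}$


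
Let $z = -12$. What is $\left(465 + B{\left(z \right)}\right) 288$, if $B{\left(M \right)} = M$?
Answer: $130464$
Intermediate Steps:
$\left(465 + B{\left(z \right)}\right) 288 = \left(465 - 12\right) 288 = 453 \cdot 288 = 130464$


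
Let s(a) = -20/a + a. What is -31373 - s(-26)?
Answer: -407521/13 ≈ -31348.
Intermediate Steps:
s(a) = a - 20/a (s(a) = -20/a + a = a - 20/a)
-31373 - s(-26) = -31373 - (-26 - 20/(-26)) = -31373 - (-26 - 20*(-1/26)) = -31373 - (-26 + 10/13) = -31373 - 1*(-328/13) = -31373 + 328/13 = -407521/13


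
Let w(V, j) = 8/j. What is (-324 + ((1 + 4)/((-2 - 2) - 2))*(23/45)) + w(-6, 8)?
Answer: -17465/54 ≈ -323.43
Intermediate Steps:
(-324 + ((1 + 4)/((-2 - 2) - 2))*(23/45)) + w(-6, 8) = (-324 + ((1 + 4)/((-2 - 2) - 2))*(23/45)) + 8/8 = (-324 + (5/(-4 - 2))*(23*(1/45))) + 8*(⅛) = (-324 + (5/(-6))*(23/45)) + 1 = (-324 + (5*(-⅙))*(23/45)) + 1 = (-324 - ⅚*23/45) + 1 = (-324 - 23/54) + 1 = -17519/54 + 1 = -17465/54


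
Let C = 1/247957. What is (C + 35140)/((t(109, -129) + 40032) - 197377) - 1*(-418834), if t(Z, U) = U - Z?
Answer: 16365430557763473/39073807931 ≈ 4.1883e+5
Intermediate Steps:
C = 1/247957 ≈ 4.0330e-6
(C + 35140)/((t(109, -129) + 40032) - 197377) - 1*(-418834) = (1/247957 + 35140)/(((-129 - 1*109) + 40032) - 197377) - 1*(-418834) = 8713208981/(247957*(((-129 - 109) + 40032) - 197377)) + 418834 = 8713208981/(247957*((-238 + 40032) - 197377)) + 418834 = 8713208981/(247957*(39794 - 197377)) + 418834 = (8713208981/247957)/(-157583) + 418834 = (8713208981/247957)*(-1/157583) + 418834 = -8713208981/39073807931 + 418834 = 16365430557763473/39073807931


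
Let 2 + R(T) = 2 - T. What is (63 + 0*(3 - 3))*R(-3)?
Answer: 189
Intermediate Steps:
R(T) = -T (R(T) = -2 + (2 - T) = -T)
(63 + 0*(3 - 3))*R(-3) = (63 + 0*(3 - 3))*(-1*(-3)) = (63 + 0*0)*3 = (63 + 0)*3 = 63*3 = 189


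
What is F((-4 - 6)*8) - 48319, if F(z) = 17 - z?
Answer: -48222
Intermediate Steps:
F((-4 - 6)*8) - 48319 = (17 - (-4 - 6)*8) - 48319 = (17 - (-10)*8) - 48319 = (17 - 1*(-80)) - 48319 = (17 + 80) - 48319 = 97 - 48319 = -48222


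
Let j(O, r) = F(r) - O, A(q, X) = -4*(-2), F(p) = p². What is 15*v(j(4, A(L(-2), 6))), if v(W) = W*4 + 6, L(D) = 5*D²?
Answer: 3690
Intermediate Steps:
A(q, X) = 8
j(O, r) = r² - O
v(W) = 6 + 4*W (v(W) = 4*W + 6 = 6 + 4*W)
15*v(j(4, A(L(-2), 6))) = 15*(6 + 4*(8² - 1*4)) = 15*(6 + 4*(64 - 4)) = 15*(6 + 4*60) = 15*(6 + 240) = 15*246 = 3690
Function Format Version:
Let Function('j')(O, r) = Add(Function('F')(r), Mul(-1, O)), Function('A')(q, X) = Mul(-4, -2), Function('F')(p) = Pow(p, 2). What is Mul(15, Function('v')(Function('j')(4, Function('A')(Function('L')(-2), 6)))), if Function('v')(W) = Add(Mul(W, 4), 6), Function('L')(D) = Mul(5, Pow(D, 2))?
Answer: 3690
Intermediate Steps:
Function('A')(q, X) = 8
Function('j')(O, r) = Add(Pow(r, 2), Mul(-1, O))
Function('v')(W) = Add(6, Mul(4, W)) (Function('v')(W) = Add(Mul(4, W), 6) = Add(6, Mul(4, W)))
Mul(15, Function('v')(Function('j')(4, Function('A')(Function('L')(-2), 6)))) = Mul(15, Add(6, Mul(4, Add(Pow(8, 2), Mul(-1, 4))))) = Mul(15, Add(6, Mul(4, Add(64, -4)))) = Mul(15, Add(6, Mul(4, 60))) = Mul(15, Add(6, 240)) = Mul(15, 246) = 3690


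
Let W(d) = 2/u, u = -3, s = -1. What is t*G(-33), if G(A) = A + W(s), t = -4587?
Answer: 154429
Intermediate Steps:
W(d) = -2/3 (W(d) = 2/(-3) = 2*(-1/3) = -2/3)
G(A) = -2/3 + A (G(A) = A - 2/3 = -2/3 + A)
t*G(-33) = -4587*(-2/3 - 33) = -4587*(-101/3) = 154429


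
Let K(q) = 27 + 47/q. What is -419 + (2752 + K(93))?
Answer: 219527/93 ≈ 2360.5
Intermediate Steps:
-419 + (2752 + K(93)) = -419 + (2752 + (27 + 47/93)) = -419 + (2752 + 2558/93) = -419 + 258494/93 = 219527/93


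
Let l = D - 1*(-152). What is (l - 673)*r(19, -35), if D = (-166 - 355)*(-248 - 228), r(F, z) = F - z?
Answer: 13363650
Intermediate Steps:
D = 247996 (D = -521*(-476) = 247996)
l = 248148 (l = 247996 - 1*(-152) = 247996 + 152 = 248148)
(l - 673)*r(19, -35) = (248148 - 673)*(19 - 1*(-35)) = 247475*(19 + 35) = 247475*54 = 13363650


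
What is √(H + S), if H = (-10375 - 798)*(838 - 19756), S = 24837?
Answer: √211395651 ≈ 14539.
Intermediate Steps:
H = 211370814 (H = -11173*(-18918) = 211370814)
√(H + S) = √(211370814 + 24837) = √211395651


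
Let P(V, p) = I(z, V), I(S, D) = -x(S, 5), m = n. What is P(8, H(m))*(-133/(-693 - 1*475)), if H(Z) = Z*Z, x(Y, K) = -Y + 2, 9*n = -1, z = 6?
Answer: 133/292 ≈ 0.45548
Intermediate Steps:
n = -⅑ (n = (⅑)*(-1) = -⅑ ≈ -0.11111)
m = -⅑ ≈ -0.11111
x(Y, K) = 2 - Y
I(S, D) = -2 + S (I(S, D) = -(2 - S) = -2 + S)
H(Z) = Z²
P(V, p) = 4 (P(V, p) = -2 + 6 = 4)
P(8, H(m))*(-133/(-693 - 1*475)) = 4*(-133/(-693 - 1*475)) = 4*(-133/(-693 - 475)) = 4*(-133/(-1168)) = 4*(-133*(-1/1168)) = 4*(133/1168) = 133/292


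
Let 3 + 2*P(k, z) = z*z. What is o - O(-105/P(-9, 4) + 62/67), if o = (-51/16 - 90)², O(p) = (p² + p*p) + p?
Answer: 1599399894233/194212096 ≈ 8235.3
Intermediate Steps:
P(k, z) = -3/2 + z²/2 (P(k, z) = -3/2 + (z*z)/2 = -3/2 + z²/2)
O(p) = p + 2*p² (O(p) = (p² + p²) + p = 2*p² + p = p + 2*p²)
o = 2223081/256 (o = (-51*1/16 - 90)² = (-51/16 - 90)² = (-1491/16)² = 2223081/256 ≈ 8683.9)
o - O(-105/P(-9, 4) + 62/67) = 2223081/256 - (-105/(-3/2 + (½)*4²) + 62/67)*(1 + 2*(-105/(-3/2 + (½)*4²) + 62/67)) = 2223081/256 - (-105/(-3/2 + (½)*16) + 62*(1/67))*(1 + 2*(-105/(-3/2 + (½)*16) + 62*(1/67))) = 2223081/256 - (-105/(-3/2 + 8) + 62/67)*(1 + 2*(-105/(-3/2 + 8) + 62/67)) = 2223081/256 - (-105/13/2 + 62/67)*(1 + 2*(-105/13/2 + 62/67)) = 2223081/256 - (-105*2/13 + 62/67)*(1 + 2*(-105*2/13 + 62/67)) = 2223081/256 - (-210/13 + 62/67)*(1 + 2*(-210/13 + 62/67)) = 2223081/256 - (-13264)*(1 + 2*(-13264/871))/871 = 2223081/256 - (-13264)*(1 - 26528/871)/871 = 2223081/256 - (-13264)*(-25657)/(871*871) = 2223081/256 - 1*340314448/758641 = 2223081/256 - 340314448/758641 = 1599399894233/194212096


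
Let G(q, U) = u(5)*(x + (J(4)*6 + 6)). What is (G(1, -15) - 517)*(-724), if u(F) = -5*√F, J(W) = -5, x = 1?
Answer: 374308 - 83260*√5 ≈ 1.8813e+5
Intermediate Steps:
G(q, U) = 115*√5 (G(q, U) = (-5*√5)*(1 + (-5*6 + 6)) = (-5*√5)*(1 + (-30 + 6)) = (-5*√5)*(1 - 24) = -5*√5*(-23) = 115*√5)
(G(1, -15) - 517)*(-724) = (115*√5 - 517)*(-724) = (-517 + 115*√5)*(-724) = 374308 - 83260*√5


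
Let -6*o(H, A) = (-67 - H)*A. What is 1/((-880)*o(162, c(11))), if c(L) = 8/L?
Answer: -3/73280 ≈ -4.0939e-5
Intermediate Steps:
o(H, A) = -A*(-67 - H)/6 (o(H, A) = -(-67 - H)*A/6 = -A*(-67 - H)/6)
1/((-880)*o(162, c(11))) = 1/((-880)*(((8/11)*(67 + 162)/6))) = -1/(880*((1/6)*(8*(1/11))*229)) = -1/(880*((1/6)*(8/11)*229)) = -1/(880*916/33) = -1/880*33/916 = -3/73280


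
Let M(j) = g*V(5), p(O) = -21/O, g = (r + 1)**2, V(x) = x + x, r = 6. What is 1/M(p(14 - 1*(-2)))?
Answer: 1/490 ≈ 0.0020408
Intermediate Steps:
V(x) = 2*x
g = 49 (g = (6 + 1)**2 = 7**2 = 49)
M(j) = 490 (M(j) = 49*(2*5) = 49*10 = 490)
1/M(p(14 - 1*(-2))) = 1/490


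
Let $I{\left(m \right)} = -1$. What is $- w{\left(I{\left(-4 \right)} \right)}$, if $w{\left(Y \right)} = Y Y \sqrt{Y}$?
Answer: $- i \approx - 1.0 i$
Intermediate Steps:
$w{\left(Y \right)} = Y^{\frac{5}{2}}$ ($w{\left(Y \right)} = Y^{2} \sqrt{Y} = Y^{\frac{5}{2}}$)
$- w{\left(I{\left(-4 \right)} \right)} = - \left(-1\right)^{\frac{5}{2}} = - i$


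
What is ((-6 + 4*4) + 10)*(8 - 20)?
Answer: -240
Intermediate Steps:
((-6 + 4*4) + 10)*(8 - 20) = ((-6 + 16) + 10)*(-12) = (10 + 10)*(-12) = 20*(-12) = -240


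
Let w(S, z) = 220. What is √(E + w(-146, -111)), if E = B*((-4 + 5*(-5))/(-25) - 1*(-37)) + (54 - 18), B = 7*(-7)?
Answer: I*√40346/5 ≈ 40.173*I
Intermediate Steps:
B = -49
E = -45846/25 (E = -49*((-4 + 5*(-5))/(-25) - 1*(-37)) + (54 - 18) = -49*((-4 - 25)*(-1/25) + 37) + 36 = -49*(-29*(-1/25) + 37) + 36 = -49*(29/25 + 37) + 36 = -49*954/25 + 36 = -46746/25 + 36 = -45846/25 ≈ -1833.8)
√(E + w(-146, -111)) = √(-45846/25 + 220) = √(-40346/25) = I*√40346/5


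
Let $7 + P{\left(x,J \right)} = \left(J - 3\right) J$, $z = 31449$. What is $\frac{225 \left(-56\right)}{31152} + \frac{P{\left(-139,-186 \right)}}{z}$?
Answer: $\frac{2646371}{3710982} \approx 0.71312$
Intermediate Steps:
$P{\left(x,J \right)} = -7 + J \left(-3 + J\right)$ ($P{\left(x,J \right)} = -7 + \left(J - 3\right) J = -7 + \left(-3 + J\right) J = -7 + J \left(-3 + J\right)$)
$\frac{225 \left(-56\right)}{31152} + \frac{P{\left(-139,-186 \right)}}{z} = \frac{225 \left(-56\right)}{31152} + \frac{-7 + \left(-186\right)^{2} - -558}{31449} = \left(-12600\right) \frac{1}{31152} + \left(-7 + 34596 + 558\right) \frac{1}{31449} = - \frac{525}{1298} + 35147 \cdot \frac{1}{31449} = - \frac{525}{1298} + \frac{35147}{31449} = \frac{2646371}{3710982}$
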